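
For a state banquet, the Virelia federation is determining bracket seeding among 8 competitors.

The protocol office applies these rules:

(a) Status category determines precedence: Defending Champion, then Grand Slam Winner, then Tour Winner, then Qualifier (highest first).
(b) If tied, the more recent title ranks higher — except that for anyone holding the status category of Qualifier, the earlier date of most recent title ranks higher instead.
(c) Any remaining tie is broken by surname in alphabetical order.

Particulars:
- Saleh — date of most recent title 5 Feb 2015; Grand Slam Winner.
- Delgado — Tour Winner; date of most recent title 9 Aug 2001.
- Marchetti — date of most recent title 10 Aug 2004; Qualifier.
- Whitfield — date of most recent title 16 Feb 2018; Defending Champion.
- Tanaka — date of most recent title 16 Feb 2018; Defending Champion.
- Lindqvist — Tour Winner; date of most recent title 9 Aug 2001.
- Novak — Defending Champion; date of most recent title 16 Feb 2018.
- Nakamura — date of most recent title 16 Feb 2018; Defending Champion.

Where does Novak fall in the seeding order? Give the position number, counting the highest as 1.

2

By status category: Nakamura, Novak, Tanaka and Whitfield (Defending Champion); then Saleh (Grand Slam Winner); then Delgado and Lindqvist (Tour Winner); then Marchetti (Qualifier).
Nakamura, Novak, Tanaka and Whitfield all have date of most recent title 16 Feb 2018, so the next rule applies.
Among Nakamura, Novak, Tanaka and Whitfield, alphabetically by surname: Nakamura before Novak before Tanaka before Whitfield.
Delgado and Lindqvist both have date of most recent title 9 Aug 2001, so the next rule applies.
Among Delgado and Lindqvist, alphabetically by surname: Delgado before Lindqvist.
Order: Nakamura, Novak, Tanaka, Whitfield, Saleh, Delgado, Lindqvist, Marchetti. So position 2.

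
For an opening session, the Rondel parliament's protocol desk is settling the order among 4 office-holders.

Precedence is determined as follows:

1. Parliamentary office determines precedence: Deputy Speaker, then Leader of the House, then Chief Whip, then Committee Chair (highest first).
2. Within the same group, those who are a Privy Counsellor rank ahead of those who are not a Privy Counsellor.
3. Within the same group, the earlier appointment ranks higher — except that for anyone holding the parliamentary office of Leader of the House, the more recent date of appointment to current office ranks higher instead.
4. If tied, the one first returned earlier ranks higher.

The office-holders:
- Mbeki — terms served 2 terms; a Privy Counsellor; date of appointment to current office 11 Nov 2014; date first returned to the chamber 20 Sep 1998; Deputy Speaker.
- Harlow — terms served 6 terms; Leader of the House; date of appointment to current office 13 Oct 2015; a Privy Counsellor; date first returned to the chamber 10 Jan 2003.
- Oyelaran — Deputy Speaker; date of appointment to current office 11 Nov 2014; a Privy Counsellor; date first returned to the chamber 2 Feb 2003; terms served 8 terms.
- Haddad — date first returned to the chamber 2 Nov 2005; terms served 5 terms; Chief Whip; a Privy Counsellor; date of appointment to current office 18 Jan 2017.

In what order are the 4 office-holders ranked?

Mbeki, Oyelaran, Harlow, Haddad

By parliamentary office: Mbeki and Oyelaran (Deputy Speaker); then Harlow (Leader of the House); then Haddad (Chief Whip).
Mbeki and Oyelaran are each a Privy Counsellor, so the next rule applies.
Mbeki and Oyelaran both have date of appointment to current office 11 Nov 2014, so the next rule applies.
Among Mbeki and Oyelaran, by date first returned to the chamber (earlier first): Mbeki (20 Sep 1998) before Oyelaran (2 Feb 2003).
Full order: Mbeki, Oyelaran, Harlow, Haddad.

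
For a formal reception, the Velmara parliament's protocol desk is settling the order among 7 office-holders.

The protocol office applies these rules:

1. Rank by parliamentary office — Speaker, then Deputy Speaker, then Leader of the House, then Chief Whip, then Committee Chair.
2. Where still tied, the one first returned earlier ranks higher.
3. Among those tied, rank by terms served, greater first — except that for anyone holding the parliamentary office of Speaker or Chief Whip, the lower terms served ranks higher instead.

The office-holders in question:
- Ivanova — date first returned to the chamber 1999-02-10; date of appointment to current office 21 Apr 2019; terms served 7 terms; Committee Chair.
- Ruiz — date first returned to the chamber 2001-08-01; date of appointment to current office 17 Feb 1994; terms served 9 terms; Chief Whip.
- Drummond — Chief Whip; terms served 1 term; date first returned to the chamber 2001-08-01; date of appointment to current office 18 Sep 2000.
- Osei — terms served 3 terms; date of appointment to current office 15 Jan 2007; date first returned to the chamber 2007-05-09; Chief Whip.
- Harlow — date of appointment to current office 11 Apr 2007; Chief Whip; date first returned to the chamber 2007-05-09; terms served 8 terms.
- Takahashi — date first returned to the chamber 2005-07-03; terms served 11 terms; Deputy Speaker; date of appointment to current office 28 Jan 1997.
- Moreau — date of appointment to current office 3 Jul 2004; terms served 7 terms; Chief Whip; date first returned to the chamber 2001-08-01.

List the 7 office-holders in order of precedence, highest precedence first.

By parliamentary office: Takahashi (Deputy Speaker); then Drummond, Moreau, Ruiz, Osei and Harlow (Chief Whip); then Ivanova (Committee Chair).
Among Drummond, Moreau, Ruiz, Osei and Harlow, by date first returned to the chamber (earlier first): Drummond, Moreau and Ruiz (2001-08-01) before Osei and Harlow (2007-05-09).
Among Drummond, Moreau and Ruiz, by terms served (lower first) (reversed rule for this group): Drummond (1 term) before Moreau (7 terms) before Ruiz (9 terms).
Among Osei and Harlow, by terms served (lower first) (reversed rule for this group): Osei (3 terms) before Harlow (8 terms).
Full order: Takahashi, Drummond, Moreau, Ruiz, Osei, Harlow, Ivanova.

Takahashi, Drummond, Moreau, Ruiz, Osei, Harlow, Ivanova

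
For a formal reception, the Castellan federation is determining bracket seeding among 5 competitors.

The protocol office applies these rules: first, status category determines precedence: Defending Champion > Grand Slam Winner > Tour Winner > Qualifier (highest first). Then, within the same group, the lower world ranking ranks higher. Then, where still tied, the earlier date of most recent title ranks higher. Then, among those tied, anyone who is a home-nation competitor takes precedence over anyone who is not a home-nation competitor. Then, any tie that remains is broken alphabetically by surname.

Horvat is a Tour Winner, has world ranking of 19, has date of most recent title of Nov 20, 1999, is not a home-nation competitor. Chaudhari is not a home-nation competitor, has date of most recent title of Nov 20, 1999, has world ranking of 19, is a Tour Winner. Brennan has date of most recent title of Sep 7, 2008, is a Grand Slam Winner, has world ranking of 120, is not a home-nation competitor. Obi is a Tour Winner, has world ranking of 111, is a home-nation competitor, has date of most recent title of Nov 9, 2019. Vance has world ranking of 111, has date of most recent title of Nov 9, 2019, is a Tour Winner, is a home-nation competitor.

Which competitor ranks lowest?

Vance

By status category: Brennan (Grand Slam Winner); then Chaudhari, Horvat, Obi and Vance (Tour Winner).
Among Chaudhari, Horvat, Obi and Vance, by world ranking (lower first): Chaudhari and Horvat (19) before Obi and Vance (111).
Chaudhari and Horvat both have date of most recent title Nov 20, 1999, so the next rule applies.
Chaudhari and Horvat are each not a home-nation competitor, so the next rule applies.
Among Chaudhari and Horvat, alphabetically by surname: Chaudhari before Horvat.
Obi and Vance both have date of most recent title Nov 9, 2019, so the next rule applies.
Obi and Vance are each a home-nation competitor, so the next rule applies.
Among Obi and Vance, alphabetically by surname: Obi before Vance.
Order: Brennan, Chaudhari, Horvat, Obi, Vance.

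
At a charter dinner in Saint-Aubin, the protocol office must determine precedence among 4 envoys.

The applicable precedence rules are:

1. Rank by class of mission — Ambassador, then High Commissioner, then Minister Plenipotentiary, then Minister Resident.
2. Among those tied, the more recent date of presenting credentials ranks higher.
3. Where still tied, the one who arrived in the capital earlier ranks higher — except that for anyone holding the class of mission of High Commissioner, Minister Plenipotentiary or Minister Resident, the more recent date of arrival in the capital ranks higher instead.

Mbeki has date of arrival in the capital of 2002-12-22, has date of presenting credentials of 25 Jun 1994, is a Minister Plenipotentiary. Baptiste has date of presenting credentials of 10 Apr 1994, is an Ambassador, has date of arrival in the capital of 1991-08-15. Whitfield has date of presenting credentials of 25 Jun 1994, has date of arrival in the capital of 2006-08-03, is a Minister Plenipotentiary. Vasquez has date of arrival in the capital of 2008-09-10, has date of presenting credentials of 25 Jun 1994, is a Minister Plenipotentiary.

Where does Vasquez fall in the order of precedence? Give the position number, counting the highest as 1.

2

By class of mission: Baptiste (Ambassador); then Vasquez, Whitfield and Mbeki (Minister Plenipotentiary).
Vasquez, Whitfield and Mbeki all have date of presenting credentials 25 Jun 1994, so the next rule applies.
Among Vasquez, Whitfield and Mbeki, by date of arrival in the capital (later first) (reversed rule for this group): Vasquez (2008-09-10) before Whitfield (2006-08-03) before Mbeki (2002-12-22).
Order: Baptiste, Vasquez, Whitfield, Mbeki. So position 2.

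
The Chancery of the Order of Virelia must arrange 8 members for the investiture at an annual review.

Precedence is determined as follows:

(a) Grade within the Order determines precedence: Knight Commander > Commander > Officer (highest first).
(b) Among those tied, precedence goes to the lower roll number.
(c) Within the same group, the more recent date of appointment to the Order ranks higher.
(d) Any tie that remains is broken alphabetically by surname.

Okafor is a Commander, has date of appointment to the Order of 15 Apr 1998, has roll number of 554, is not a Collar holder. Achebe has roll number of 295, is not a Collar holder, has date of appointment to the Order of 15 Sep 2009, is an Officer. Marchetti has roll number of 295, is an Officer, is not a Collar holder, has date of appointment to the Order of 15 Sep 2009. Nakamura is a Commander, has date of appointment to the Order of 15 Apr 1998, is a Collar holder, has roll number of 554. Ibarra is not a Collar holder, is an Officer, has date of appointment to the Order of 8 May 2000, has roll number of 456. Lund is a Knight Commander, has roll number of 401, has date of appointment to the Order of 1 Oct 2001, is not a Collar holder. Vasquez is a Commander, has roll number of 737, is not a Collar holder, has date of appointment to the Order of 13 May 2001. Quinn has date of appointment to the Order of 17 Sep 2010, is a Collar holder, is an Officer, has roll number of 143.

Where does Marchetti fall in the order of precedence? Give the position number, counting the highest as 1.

7

By grade within the Order: Lund (Knight Commander); then Nakamura, Okafor and Vasquez (Commander); then Quinn, Achebe, Marchetti and Ibarra (Officer).
Among Nakamura, Okafor and Vasquez, by roll number (lower first): Nakamura and Okafor (554) before Vasquez (737).
Nakamura and Okafor both have date of appointment to the Order 15 Apr 1998, so the next rule applies.
Among Nakamura and Okafor, alphabetically by surname: Nakamura before Okafor.
Among Quinn, Achebe, Marchetti and Ibarra, by roll number (lower first): Quinn (143) before Achebe and Marchetti (295) before Ibarra (456).
Achebe and Marchetti both have date of appointment to the Order 15 Sep 2009, so the next rule applies.
Among Achebe and Marchetti, alphabetically by surname: Achebe before Marchetti.
Order: Lund, Nakamura, Okafor, Vasquez, Quinn, Achebe, Marchetti, Ibarra. So position 7.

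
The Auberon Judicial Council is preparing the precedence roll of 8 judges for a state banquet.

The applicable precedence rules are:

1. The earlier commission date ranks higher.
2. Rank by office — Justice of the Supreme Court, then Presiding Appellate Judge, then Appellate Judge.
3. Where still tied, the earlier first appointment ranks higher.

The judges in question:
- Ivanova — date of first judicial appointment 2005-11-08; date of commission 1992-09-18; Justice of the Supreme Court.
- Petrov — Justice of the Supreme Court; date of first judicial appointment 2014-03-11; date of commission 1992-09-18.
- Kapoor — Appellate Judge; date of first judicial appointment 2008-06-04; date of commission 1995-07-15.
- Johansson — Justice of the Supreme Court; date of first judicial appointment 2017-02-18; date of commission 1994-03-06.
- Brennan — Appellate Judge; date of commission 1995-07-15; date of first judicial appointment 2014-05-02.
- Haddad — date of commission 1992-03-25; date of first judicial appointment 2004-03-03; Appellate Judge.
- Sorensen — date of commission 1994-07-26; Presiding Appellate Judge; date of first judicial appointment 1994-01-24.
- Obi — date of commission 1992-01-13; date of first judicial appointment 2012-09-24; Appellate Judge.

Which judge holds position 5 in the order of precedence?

By date of commission (earlier first): Obi (1992-01-13); then Haddad (1992-03-25); then Ivanova and Petrov (both 1992-09-18); then Johansson (1994-03-06); then Sorensen (1994-07-26); then Kapoor and Brennan (both 1995-07-15).
Ivanova and Petrov are each Justice of the Supreme Court, so the next rule applies.
Among Ivanova and Petrov, by date of first judicial appointment (earlier first): Ivanova (2005-11-08) before Petrov (2014-03-11).
Kapoor and Brennan are each Appellate Judge, so the next rule applies.
Among Kapoor and Brennan, by date of first judicial appointment (earlier first): Kapoor (2008-06-04) before Brennan (2014-05-02).
Order: Obi, Haddad, Ivanova, Petrov, Johansson, Sorensen, Kapoor, Brennan.

Johansson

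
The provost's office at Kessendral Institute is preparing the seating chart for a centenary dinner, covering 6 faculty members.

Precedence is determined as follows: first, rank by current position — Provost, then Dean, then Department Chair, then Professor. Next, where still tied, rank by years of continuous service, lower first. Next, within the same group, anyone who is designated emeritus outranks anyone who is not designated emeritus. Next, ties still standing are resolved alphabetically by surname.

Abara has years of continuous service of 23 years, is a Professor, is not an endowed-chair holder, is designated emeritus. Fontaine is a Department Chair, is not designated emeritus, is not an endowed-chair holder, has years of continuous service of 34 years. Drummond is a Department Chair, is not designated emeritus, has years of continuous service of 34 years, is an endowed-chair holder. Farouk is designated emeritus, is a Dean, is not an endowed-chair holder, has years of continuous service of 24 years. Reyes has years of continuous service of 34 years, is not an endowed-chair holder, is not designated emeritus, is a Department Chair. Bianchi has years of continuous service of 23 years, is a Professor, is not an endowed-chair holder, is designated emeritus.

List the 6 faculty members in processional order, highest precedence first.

Farouk, Drummond, Fontaine, Reyes, Abara, Bianchi

By current position: Farouk (Dean); then Drummond, Fontaine and Reyes (Department Chair); then Abara and Bianchi (Professor).
Drummond, Fontaine and Reyes all have years of continuous service 34 years, so the next rule applies.
Drummond, Fontaine and Reyes are each not designated emeritus, so the next rule applies.
Among Drummond, Fontaine and Reyes, alphabetically by surname: Drummond before Fontaine before Reyes.
Abara and Bianchi both have years of continuous service 23 years, so the next rule applies.
Abara and Bianchi are each designated emeritus, so the next rule applies.
Among Abara and Bianchi, alphabetically by surname: Abara before Bianchi.
Full order: Farouk, Drummond, Fontaine, Reyes, Abara, Bianchi.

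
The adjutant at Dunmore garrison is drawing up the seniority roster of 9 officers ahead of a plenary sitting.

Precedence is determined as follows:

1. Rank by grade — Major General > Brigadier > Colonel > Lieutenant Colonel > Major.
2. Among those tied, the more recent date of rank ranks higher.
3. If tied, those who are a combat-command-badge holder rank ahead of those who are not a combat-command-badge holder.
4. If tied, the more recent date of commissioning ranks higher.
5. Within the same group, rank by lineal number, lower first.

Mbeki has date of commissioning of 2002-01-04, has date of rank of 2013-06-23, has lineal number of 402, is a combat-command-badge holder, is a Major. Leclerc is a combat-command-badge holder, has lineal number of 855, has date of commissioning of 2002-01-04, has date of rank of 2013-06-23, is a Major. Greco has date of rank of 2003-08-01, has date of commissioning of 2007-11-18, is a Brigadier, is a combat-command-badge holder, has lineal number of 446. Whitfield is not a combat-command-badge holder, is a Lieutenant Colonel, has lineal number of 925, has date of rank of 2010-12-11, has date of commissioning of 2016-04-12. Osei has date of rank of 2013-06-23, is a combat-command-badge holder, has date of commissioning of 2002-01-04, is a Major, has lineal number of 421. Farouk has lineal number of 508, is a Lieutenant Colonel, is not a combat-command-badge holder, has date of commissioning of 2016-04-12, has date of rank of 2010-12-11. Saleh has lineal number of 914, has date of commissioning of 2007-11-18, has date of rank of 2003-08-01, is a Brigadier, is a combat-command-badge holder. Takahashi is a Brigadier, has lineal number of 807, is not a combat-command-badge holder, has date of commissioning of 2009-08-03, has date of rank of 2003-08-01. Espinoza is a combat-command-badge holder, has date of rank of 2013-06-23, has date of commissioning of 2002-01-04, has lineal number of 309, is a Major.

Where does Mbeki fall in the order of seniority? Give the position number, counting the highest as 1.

By grade: Greco, Saleh and Takahashi (Brigadier); then Farouk and Whitfield (Lieutenant Colonel); then Espinoza, Mbeki, Osei and Leclerc (Major).
Greco, Saleh and Takahashi all have date of rank 2003-08-01, so the next rule applies.
Among Greco, Saleh and Takahashi, a combat-command-badge holder before not a combat-command-badge holder: Greco and Saleh (a combat-command-badge holder) before Takahashi (not a combat-command-badge holder).
Greco and Saleh both have date of commissioning 2007-11-18, so the next rule applies.
Among Greco and Saleh, by lineal number (lower first): Greco (446) before Saleh (914).
Farouk and Whitfield both have date of rank 2010-12-11, so the next rule applies.
Farouk and Whitfield are each not a combat-command-badge holder, so the next rule applies.
Farouk and Whitfield both have date of commissioning 2016-04-12, so the next rule applies.
Among Farouk and Whitfield, by lineal number (lower first): Farouk (508) before Whitfield (925).
Espinoza, Mbeki, Osei and Leclerc all have date of rank 2013-06-23, so the next rule applies.
Espinoza, Mbeki, Osei and Leclerc are each a combat-command-badge holder, so the next rule applies.
Espinoza, Mbeki, Osei and Leclerc all have date of commissioning 2002-01-04, so the next rule applies.
Among Espinoza, Mbeki, Osei and Leclerc, by lineal number (lower first): Espinoza (309) before Mbeki (402) before Osei (421) before Leclerc (855).
Order: Greco, Saleh, Takahashi, Farouk, Whitfield, Espinoza, Mbeki, Osei, Leclerc. So position 7.

7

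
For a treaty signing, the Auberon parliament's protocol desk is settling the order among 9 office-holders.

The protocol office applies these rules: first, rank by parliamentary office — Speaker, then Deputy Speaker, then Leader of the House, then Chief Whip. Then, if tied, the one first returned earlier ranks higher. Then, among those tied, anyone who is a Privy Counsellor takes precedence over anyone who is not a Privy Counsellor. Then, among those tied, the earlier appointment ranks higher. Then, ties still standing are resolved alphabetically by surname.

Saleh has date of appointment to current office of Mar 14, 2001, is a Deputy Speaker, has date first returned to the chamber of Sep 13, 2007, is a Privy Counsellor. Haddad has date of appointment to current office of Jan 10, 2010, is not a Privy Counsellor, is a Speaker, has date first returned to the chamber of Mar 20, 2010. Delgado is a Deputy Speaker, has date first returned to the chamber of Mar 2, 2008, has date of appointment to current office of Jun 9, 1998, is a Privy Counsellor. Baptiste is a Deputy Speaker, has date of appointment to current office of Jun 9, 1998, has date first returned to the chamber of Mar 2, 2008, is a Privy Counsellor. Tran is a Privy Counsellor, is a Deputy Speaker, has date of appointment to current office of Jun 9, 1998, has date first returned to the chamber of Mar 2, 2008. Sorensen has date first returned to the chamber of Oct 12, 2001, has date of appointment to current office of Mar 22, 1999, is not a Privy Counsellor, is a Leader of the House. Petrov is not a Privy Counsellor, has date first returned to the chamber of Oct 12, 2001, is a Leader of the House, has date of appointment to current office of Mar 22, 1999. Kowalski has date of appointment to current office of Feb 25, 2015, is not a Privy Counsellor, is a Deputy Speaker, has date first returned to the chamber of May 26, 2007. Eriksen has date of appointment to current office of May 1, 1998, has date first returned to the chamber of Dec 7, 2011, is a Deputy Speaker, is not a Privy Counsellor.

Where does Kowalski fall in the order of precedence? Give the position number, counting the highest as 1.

2

By parliamentary office: Haddad (Speaker); then Kowalski, Saleh, Baptiste, Delgado, Tran and Eriksen (Deputy Speaker); then Petrov and Sorensen (Leader of the House).
Among Kowalski, Saleh, Baptiste, Delgado, Tran and Eriksen, by date first returned to the chamber (earlier first): Kowalski (May 26, 2007) before Saleh (Sep 13, 2007) before Baptiste, Delgado and Tran (Mar 2, 2008) before Eriksen (Dec 7, 2011).
Baptiste, Delgado and Tran are each a Privy Counsellor, so the next rule applies.
Baptiste, Delgado and Tran all have date of appointment to current office Jun 9, 1998, so the next rule applies.
Among Baptiste, Delgado and Tran, alphabetically by surname: Baptiste before Delgado before Tran.
Petrov and Sorensen both have date first returned to the chamber Oct 12, 2001, so the next rule applies.
Petrov and Sorensen are each not a Privy Counsellor, so the next rule applies.
Petrov and Sorensen both have date of appointment to current office Mar 22, 1999, so the next rule applies.
Among Petrov and Sorensen, alphabetically by surname: Petrov before Sorensen.
Order: Haddad, Kowalski, Saleh, Baptiste, Delgado, Tran, Eriksen, Petrov, Sorensen. So position 2.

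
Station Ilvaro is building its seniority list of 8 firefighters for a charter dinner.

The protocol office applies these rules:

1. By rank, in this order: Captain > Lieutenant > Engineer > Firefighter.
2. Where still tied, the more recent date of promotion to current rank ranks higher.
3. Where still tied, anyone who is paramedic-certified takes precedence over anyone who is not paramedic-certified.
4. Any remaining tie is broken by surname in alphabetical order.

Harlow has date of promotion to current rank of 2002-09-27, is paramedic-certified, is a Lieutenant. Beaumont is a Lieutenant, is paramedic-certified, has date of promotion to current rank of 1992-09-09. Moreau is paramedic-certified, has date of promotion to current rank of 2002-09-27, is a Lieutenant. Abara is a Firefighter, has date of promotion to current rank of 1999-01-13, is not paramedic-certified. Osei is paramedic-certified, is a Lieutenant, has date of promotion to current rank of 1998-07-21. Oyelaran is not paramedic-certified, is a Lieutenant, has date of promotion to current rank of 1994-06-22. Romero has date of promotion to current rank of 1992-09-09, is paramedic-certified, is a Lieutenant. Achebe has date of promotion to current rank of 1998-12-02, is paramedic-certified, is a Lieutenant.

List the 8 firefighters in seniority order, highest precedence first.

By rank: Harlow, Moreau, Achebe, Osei, Oyelaran, Beaumont and Romero (Lieutenant); then Abara (Firefighter).
Among Harlow, Moreau, Achebe, Osei, Oyelaran, Beaumont and Romero, by date of promotion to current rank (later first): Harlow and Moreau (2002-09-27) before Achebe (1998-12-02) before Osei (1998-07-21) before Oyelaran (1994-06-22) before Beaumont and Romero (1992-09-09).
Harlow and Moreau are each paramedic-certified, so the next rule applies.
Among Harlow and Moreau, alphabetically by surname: Harlow before Moreau.
Beaumont and Romero are each paramedic-certified, so the next rule applies.
Among Beaumont and Romero, alphabetically by surname: Beaumont before Romero.
Full order: Harlow, Moreau, Achebe, Osei, Oyelaran, Beaumont, Romero, Abara.

Harlow, Moreau, Achebe, Osei, Oyelaran, Beaumont, Romero, Abara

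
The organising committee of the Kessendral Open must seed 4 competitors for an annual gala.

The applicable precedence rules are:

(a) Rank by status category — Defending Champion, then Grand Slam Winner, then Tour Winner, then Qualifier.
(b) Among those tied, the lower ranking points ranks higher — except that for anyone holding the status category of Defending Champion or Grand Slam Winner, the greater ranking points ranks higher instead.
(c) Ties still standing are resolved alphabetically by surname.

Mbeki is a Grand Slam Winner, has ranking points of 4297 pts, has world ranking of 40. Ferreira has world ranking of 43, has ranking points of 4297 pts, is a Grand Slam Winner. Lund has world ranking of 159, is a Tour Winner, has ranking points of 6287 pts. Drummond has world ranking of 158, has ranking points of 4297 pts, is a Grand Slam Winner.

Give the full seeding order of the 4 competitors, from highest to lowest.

By status category: Drummond, Ferreira and Mbeki (Grand Slam Winner); then Lund (Tour Winner).
Drummond, Ferreira and Mbeki all have ranking points 4297 pts, so the next rule applies.
Among Drummond, Ferreira and Mbeki, alphabetically by surname: Drummond before Ferreira before Mbeki.
Full order: Drummond, Ferreira, Mbeki, Lund.

Drummond, Ferreira, Mbeki, Lund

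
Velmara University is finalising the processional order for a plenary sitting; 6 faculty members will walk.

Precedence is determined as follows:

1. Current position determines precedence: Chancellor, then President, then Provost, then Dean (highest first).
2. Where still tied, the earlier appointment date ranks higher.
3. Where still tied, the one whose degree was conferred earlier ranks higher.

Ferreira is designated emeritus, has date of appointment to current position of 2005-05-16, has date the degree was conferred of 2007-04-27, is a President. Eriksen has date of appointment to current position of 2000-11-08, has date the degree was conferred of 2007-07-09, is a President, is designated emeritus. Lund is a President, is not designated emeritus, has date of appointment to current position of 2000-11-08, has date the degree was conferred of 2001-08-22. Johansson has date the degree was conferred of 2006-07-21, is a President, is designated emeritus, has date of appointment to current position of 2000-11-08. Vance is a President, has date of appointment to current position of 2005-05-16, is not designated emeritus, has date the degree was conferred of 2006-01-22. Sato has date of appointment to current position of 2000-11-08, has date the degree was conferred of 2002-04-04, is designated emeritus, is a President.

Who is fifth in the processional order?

By current position: Lund, Sato, Johansson, Eriksen, Vance and Ferreira (President).
Among Lund, Sato, Johansson, Eriksen, Vance and Ferreira, by date of appointment to current position (earlier first): Lund, Sato, Johansson and Eriksen (2000-11-08) before Vance and Ferreira (2005-05-16).
Among Lund, Sato, Johansson and Eriksen, by date the degree was conferred (earlier first): Lund (2001-08-22) before Sato (2002-04-04) before Johansson (2006-07-21) before Eriksen (2007-07-09).
Among Vance and Ferreira, by date the degree was conferred (earlier first): Vance (2006-01-22) before Ferreira (2007-04-27).
Order: Lund, Sato, Johansson, Eriksen, Vance, Ferreira.

Vance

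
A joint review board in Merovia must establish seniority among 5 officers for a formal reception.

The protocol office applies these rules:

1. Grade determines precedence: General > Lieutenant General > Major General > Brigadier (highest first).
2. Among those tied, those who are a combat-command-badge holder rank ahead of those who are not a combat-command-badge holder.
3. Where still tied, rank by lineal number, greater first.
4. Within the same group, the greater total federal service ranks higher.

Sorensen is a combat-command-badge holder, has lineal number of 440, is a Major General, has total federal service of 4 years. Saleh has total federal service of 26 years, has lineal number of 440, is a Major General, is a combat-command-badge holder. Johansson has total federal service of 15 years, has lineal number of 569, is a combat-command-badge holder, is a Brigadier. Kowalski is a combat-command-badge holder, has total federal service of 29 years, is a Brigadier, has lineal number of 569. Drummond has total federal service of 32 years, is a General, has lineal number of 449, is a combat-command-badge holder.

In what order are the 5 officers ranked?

Drummond, Saleh, Sorensen, Kowalski, Johansson

By grade: Drummond (General); then Saleh and Sorensen (Major General); then Kowalski and Johansson (Brigadier).
Saleh and Sorensen are each a combat-command-badge holder, so the next rule applies.
Saleh and Sorensen both have lineal number 440, so the next rule applies.
Among Saleh and Sorensen, by total federal service (higher first): Saleh (26 years) before Sorensen (4 years).
Kowalski and Johansson are each a combat-command-badge holder, so the next rule applies.
Kowalski and Johansson both have lineal number 569, so the next rule applies.
Among Kowalski and Johansson, by total federal service (higher first): Kowalski (29 years) before Johansson (15 years).
Full order: Drummond, Saleh, Sorensen, Kowalski, Johansson.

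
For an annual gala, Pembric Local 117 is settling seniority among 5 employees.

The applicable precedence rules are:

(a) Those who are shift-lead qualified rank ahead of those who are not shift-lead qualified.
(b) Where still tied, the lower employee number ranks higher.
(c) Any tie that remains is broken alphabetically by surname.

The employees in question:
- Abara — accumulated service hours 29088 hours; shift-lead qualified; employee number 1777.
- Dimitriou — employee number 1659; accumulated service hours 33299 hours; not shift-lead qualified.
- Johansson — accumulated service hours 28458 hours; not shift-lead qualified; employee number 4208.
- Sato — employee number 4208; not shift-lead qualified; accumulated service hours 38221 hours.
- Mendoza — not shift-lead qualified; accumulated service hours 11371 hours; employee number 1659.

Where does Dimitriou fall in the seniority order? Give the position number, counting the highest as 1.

By the first rule: Abara (shift-lead qualified); then Dimitriou, Mendoza, Johansson and Sato (each not shift-lead qualified).
Among Dimitriou, Mendoza, Johansson and Sato, by employee number (lower first): Dimitriou and Mendoza (1659) before Johansson and Sato (4208).
Among Dimitriou and Mendoza, alphabetically by surname: Dimitriou before Mendoza.
Among Johansson and Sato, alphabetically by surname: Johansson before Sato.
Order: Abara, Dimitriou, Mendoza, Johansson, Sato. So position 2.

2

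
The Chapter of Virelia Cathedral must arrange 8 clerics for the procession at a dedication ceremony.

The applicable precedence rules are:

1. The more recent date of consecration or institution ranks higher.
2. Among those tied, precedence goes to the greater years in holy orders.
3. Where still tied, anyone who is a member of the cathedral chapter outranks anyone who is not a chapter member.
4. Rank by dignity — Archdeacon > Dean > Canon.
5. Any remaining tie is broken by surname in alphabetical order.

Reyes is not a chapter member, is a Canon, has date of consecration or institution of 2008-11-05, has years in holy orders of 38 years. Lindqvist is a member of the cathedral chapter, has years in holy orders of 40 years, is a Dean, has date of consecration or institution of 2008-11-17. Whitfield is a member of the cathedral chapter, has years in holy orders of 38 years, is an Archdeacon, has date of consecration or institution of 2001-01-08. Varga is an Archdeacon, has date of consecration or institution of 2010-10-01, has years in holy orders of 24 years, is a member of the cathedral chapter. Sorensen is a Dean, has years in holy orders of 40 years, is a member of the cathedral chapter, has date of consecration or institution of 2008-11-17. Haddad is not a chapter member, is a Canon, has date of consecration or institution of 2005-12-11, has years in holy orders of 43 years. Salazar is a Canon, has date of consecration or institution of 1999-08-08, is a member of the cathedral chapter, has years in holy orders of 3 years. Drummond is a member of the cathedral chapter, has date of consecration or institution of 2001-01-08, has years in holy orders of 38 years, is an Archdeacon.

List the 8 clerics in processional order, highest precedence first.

By date of consecration or institution (later first): Varga (2010-10-01); then Lindqvist and Sorensen (both 2008-11-17); then Reyes (2008-11-05); then Haddad (2005-12-11); then Drummond and Whitfield (both 2001-01-08); then Salazar (1999-08-08).
Lindqvist and Sorensen both have years in holy orders 40 years, so the next rule applies.
Lindqvist and Sorensen are each a member of the cathedral chapter, so the next rule applies.
Lindqvist and Sorensen are each Dean, so the next rule applies.
Among Lindqvist and Sorensen, alphabetically by surname: Lindqvist before Sorensen.
Drummond and Whitfield both have years in holy orders 38 years, so the next rule applies.
Drummond and Whitfield are each a member of the cathedral chapter, so the next rule applies.
Drummond and Whitfield are each Archdeacon, so the next rule applies.
Among Drummond and Whitfield, alphabetically by surname: Drummond before Whitfield.
Full order: Varga, Lindqvist, Sorensen, Reyes, Haddad, Drummond, Whitfield, Salazar.

Varga, Lindqvist, Sorensen, Reyes, Haddad, Drummond, Whitfield, Salazar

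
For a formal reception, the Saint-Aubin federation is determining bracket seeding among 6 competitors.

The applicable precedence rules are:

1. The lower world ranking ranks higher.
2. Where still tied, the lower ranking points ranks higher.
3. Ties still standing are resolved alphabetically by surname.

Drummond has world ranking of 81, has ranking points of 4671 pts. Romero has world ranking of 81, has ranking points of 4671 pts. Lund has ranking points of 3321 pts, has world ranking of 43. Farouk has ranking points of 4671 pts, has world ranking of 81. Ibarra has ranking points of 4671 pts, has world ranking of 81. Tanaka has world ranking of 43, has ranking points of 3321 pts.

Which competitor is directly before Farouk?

Drummond

By world ranking (lower first): Lund and Tanaka (both 43); then Drummond, Farouk, Ibarra and Romero (each 81).
Lund and Tanaka both have ranking points 3321 pts, so the next rule applies.
Among Lund and Tanaka, alphabetically by surname: Lund before Tanaka.
Drummond, Farouk, Ibarra and Romero all have ranking points 4671 pts, so the next rule applies.
Among Drummond, Farouk, Ibarra and Romero, alphabetically by surname: Drummond before Farouk before Ibarra before Romero.
Order: Lund, Tanaka, Drummond, Farouk, Ibarra, Romero.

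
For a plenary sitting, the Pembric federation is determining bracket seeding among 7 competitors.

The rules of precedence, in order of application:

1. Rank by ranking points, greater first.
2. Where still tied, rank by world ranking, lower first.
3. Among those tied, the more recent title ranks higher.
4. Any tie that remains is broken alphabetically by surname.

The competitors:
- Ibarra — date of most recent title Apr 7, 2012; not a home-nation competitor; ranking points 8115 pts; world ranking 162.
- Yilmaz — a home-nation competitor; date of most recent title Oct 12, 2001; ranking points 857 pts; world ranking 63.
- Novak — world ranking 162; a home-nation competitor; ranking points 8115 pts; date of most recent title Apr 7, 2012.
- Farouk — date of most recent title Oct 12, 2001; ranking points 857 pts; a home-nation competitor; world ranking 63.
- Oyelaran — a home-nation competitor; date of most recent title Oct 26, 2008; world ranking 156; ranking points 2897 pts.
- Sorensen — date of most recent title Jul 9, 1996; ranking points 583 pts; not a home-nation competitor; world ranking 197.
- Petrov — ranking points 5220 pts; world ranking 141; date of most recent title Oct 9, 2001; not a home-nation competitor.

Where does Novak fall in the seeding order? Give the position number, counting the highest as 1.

2

By ranking points (higher first): Ibarra and Novak (both 8115 pts); then Petrov (5220 pts); then Oyelaran (2897 pts); then Farouk and Yilmaz (both 857 pts); then Sorensen (583 pts).
Ibarra and Novak both have world ranking 162, so the next rule applies.
Ibarra and Novak both have date of most recent title Apr 7, 2012, so the next rule applies.
Among Ibarra and Novak, alphabetically by surname: Ibarra before Novak.
Farouk and Yilmaz both have world ranking 63, so the next rule applies.
Farouk and Yilmaz both have date of most recent title Oct 12, 2001, so the next rule applies.
Among Farouk and Yilmaz, alphabetically by surname: Farouk before Yilmaz.
Order: Ibarra, Novak, Petrov, Oyelaran, Farouk, Yilmaz, Sorensen. So position 2.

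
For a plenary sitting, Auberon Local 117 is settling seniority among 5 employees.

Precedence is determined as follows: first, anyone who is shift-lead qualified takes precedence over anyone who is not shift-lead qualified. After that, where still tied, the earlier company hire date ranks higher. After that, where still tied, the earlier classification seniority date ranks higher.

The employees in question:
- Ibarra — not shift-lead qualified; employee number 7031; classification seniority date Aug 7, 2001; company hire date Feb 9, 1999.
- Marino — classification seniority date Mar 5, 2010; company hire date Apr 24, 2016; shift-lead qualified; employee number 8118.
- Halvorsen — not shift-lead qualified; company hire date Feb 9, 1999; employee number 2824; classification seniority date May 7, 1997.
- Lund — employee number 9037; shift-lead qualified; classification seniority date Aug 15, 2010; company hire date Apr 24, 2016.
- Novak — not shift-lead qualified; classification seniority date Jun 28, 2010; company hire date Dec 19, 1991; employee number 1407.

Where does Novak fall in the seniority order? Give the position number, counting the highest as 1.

3

By the first rule: Marino and Lund (both shift-lead qualified); then Novak, Halvorsen and Ibarra (each not shift-lead qualified).
Marino and Lund both have company hire date Apr 24, 2016, so the next rule applies.
Among Marino and Lund, by classification seniority date (earlier first): Marino (Mar 5, 2010) before Lund (Aug 15, 2010).
Among Novak, Halvorsen and Ibarra, by company hire date (earlier first): Novak (Dec 19, 1991) before Halvorsen and Ibarra (Feb 9, 1999).
Among Halvorsen and Ibarra, by classification seniority date (earlier first): Halvorsen (May 7, 1997) before Ibarra (Aug 7, 2001).
Order: Marino, Lund, Novak, Halvorsen, Ibarra. So position 3.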